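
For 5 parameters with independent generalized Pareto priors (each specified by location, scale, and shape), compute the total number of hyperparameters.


A generalized Pareto prior has 3 hyperparameters per parameter.
Total = 5 * 3 = 15

15


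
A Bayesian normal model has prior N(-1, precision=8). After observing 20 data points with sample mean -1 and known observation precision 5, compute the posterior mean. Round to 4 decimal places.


Posterior mean = (prior_precision * prior_mean + n * data_precision * data_mean) / (prior_precision + n * data_precision)
Numerator = 8*-1 + 20*5*-1 = -108
Denominator = 8 + 20*5 = 108
Posterior mean = -1.0

-1.0


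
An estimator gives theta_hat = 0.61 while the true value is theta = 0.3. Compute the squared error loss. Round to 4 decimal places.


The squared error loss is (theta_hat - theta)^2
= (0.61 - 0.3)^2
= (0.31)^2 = 0.0961

0.0961


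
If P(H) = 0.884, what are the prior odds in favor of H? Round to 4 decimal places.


Prior odds = P(H) / (1 - P(H))
= 0.884 / 0.116
= 7.6207

7.6207


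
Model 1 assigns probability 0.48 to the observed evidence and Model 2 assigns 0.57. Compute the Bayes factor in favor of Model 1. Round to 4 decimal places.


BF = P(data|M1) / P(data|M2)
= 0.48 / 0.57 = 0.8421

0.8421


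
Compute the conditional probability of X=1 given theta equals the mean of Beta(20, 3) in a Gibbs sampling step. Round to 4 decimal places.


Mean of Beta(20, 3) = 0.8696
P(X=1 | theta=0.8696) = 0.8696

0.8696


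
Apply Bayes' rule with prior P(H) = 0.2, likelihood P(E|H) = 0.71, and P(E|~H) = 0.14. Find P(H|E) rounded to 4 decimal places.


Step 1: Compute marginal P(E) = P(E|H)P(H) + P(E|~H)P(~H)
= 0.71*0.2 + 0.14*0.8 = 0.254
Step 2: P(H|E) = P(E|H)P(H)/P(E) = 0.142/0.254
= 0.5591

0.5591


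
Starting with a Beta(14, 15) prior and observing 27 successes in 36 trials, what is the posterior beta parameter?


Posterior beta = prior beta + failures
Failures = 36 - 27 = 9
beta_post = 15 + 9 = 24

24


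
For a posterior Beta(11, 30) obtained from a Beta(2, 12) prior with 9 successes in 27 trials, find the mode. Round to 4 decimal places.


Mode = (alpha - 1) / (alpha + beta - 2)
= 10 / 39
= 0.2564

0.2564


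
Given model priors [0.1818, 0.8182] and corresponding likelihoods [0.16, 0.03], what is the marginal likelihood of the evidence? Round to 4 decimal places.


P(E) = sum_i P(M_i) P(E|M_i)
= 0.0291 + 0.0245
= 0.0536

0.0536


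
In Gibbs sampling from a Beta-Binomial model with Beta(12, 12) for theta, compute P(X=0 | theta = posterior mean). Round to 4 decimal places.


Posterior mean = alpha/(alpha+beta) = 12/24 = 0.5
P(X=0|theta=mean) = 1 - theta = 0.5

0.5


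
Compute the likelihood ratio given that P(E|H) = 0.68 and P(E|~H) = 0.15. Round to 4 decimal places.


LR = P(E|H) / P(E|~H)
= 0.68 / 0.15 = 4.5333

4.5333


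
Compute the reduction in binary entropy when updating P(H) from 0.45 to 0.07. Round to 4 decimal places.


H_before = -p*log2(p) - (1-p)*log2(1-p) for p=0.45: 0.9928
H_after for p=0.07: 0.3659
Reduction = 0.9928 - 0.3659 = 0.6269

0.6269


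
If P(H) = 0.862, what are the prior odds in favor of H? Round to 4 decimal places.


Prior odds = P(H) / (1 - P(H))
= 0.862 / 0.138
= 6.2464

6.2464


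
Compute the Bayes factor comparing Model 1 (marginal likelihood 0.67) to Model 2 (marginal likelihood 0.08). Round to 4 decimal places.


BF12 = marginal likelihood of M1 / marginal likelihood of M2
= 0.67/0.08
= 8.375

8.375


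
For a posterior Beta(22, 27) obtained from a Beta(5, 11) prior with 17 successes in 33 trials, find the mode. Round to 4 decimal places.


Mode = (alpha - 1) / (alpha + beta - 2)
= 21 / 47
= 0.4468

0.4468


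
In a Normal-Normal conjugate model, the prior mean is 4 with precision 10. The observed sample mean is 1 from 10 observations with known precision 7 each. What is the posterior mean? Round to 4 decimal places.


Posterior precision = tau0 + n*tau = 10 + 10*7 = 80
Posterior mean = (tau0*mu0 + n*tau*xbar) / posterior_precision
= (10*4 + 10*7*1) / 80
= 110 / 80 = 1.375

1.375


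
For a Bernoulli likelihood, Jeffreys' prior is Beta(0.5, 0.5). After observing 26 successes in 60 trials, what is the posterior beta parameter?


Jeffreys' prior for Bernoulli is Beta(0.5, 0.5).
Posterior is Beta(0.5 + k, 0.5 + n - k).
Posterior beta = 0.5 + (n - k) = 0.5 + 34 = 34.5

34.5


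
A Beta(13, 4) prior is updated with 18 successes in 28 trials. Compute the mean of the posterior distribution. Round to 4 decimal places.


After update: Beta(31, 14)
Mean = 31 / (31 + 14) = 31 / 45
= 0.6889

0.6889


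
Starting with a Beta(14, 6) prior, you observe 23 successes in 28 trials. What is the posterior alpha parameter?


For a Beta-Binomial conjugate model:
Posterior alpha = prior alpha + number of successes
= 14 + 23 = 37

37


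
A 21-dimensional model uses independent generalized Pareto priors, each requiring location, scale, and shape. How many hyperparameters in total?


Per parameter: 3 (location, scale, and shape).
Total = 21 * 3 = 63

63


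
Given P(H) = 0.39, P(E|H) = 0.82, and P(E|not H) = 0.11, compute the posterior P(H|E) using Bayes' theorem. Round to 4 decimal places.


By Bayes' theorem: P(H|E) = P(E|H)*P(H) / P(E)
P(E) = P(E|H)*P(H) + P(E|not H)*P(not H)
P(E) = 0.82*0.39 + 0.11*0.61 = 0.3869
P(H|E) = 0.82*0.39 / 0.3869 = 0.8266

0.8266


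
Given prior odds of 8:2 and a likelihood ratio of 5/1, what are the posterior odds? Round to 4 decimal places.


Posterior odds = prior odds * LR
Prior odds = 8/2 = 4.0
LR = 5/1 = 5.0
Posterior odds = 4.0 * 5.0 = 20.0

20.0


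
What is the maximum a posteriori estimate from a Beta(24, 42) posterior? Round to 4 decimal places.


The MAP estimate equals the mode of the distribution.
Mode of Beta(a,b) = (a-1)/(a+b-2)
= 23/64
= 0.3594

0.3594


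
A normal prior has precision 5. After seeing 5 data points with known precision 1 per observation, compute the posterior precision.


In the conjugate normal model, precisions add:
tau_posterior = tau_prior + n * tau_data
= 5 + 5*1 = 10

10


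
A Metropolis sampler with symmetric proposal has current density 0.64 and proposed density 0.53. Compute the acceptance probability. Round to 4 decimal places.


For symmetric proposals, acceptance = min(1, pi(x*)/pi(x))
= min(1, 0.53/0.64)
= min(1, 0.8281) = 0.8281

0.8281


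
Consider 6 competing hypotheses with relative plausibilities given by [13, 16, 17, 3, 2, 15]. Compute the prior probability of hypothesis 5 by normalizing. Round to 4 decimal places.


Sum of weights = 13 + 16 + 17 + 3 + 2 + 15 = 66
Normalized prior for H5 = 2 / 66
= 0.0303

0.0303


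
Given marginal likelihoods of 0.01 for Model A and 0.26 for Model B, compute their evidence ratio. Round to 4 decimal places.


Ratio = ML(A) / ML(B) = 0.01/0.26
= 0.0385

0.0385


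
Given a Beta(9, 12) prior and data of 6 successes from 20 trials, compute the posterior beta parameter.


Number of failures = 20 - 6 = 14
Posterior beta = 12 + 14 = 26

26


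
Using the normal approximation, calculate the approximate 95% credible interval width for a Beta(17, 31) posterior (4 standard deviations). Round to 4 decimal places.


Var(Beta) = 17*31/(48^2 * 49) = 0.0047
SD = 0.0683
Width ~ 4*SD = 0.2733

0.2733


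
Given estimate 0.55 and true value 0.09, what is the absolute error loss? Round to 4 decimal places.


Absolute error = |estimate - true|
= |0.46| = 0.46

0.46


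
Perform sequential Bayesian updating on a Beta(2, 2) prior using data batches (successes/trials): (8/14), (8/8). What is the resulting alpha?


Accumulate successes: 16
Posterior alpha = prior alpha + sum of successes
= 2 + 16 = 18

18


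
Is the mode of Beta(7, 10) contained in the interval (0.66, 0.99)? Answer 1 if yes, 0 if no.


Mode = (a-1)/(a+b-2) = 6/15 = 0.4
Interval: (0.66, 0.99)
Contains mode? 0

0


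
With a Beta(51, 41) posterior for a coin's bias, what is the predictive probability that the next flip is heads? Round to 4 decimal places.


The predictive probability equals the posterior mean.
P(next = heads) = alpha / (alpha + beta)
= 51 / 92 = 0.5543

0.5543


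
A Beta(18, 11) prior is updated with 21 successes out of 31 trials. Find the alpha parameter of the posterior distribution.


In the Beta-Binomial conjugate update:
alpha_post = alpha_prior + successes
= 18 + 21
= 39

39


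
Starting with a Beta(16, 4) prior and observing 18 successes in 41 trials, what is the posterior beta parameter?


Posterior beta = prior beta + failures
Failures = 41 - 18 = 23
beta_post = 4 + 23 = 27

27


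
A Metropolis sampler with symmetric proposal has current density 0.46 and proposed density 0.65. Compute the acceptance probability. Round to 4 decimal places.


For symmetric proposals, acceptance = min(1, pi(x*)/pi(x))
= min(1, 0.65/0.46)
= min(1, 1.413) = 1.0

1.0


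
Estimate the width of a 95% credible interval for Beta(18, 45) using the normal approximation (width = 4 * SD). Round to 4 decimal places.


For Beta(a,b): Var = ab/((a+b)^2(a+b+1))
Var = 0.0032, SD = 0.0565
Approximate 95% CI width = 4 * 0.0565 = 0.2259

0.2259


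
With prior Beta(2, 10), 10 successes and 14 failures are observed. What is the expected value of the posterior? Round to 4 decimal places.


Posterior = Beta(12, 24)
E[theta] = alpha/(alpha+beta)
= 12/36 = 0.3333

0.3333


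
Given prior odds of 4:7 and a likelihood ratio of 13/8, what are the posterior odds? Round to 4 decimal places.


Posterior odds = prior odds * LR
Prior odds = 4/7 = 0.5714
LR = 13/8 = 1.625
Posterior odds = 0.5714 * 1.625 = 0.9286

0.9286


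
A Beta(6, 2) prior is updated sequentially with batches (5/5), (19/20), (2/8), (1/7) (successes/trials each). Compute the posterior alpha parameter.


Sequential conjugate updating is equivalent to a single batch update.
Total successes across all batches = 27
alpha_posterior = alpha_prior + total_successes = 6 + 27
= 33

33


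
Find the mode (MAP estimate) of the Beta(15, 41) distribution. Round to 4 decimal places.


For Beta(a,b) with a,b > 1:
Mode = (a-1)/(a+b-2) = (15-1)/(56-2)
= 14/54 = 0.2593

0.2593


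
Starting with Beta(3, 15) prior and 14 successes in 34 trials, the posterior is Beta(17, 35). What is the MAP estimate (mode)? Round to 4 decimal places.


The mode of Beta(a, b) when a > 1 and b > 1 is (a-1)/(a+b-2)
= (17 - 1) / (17 + 35 - 2)
= 16 / 50
= 0.32

0.32


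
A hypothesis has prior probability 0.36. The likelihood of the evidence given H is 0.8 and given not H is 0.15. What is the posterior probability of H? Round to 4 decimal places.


Using Bayes' theorem:
P(E) = 0.36 * 0.8 + 0.64 * 0.15
P(E) = 0.384
P(H|E) = (0.36 * 0.8) / 0.384 = 0.75

0.75


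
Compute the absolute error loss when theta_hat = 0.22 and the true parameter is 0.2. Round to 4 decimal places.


L = |theta_hat - theta_true|
= |0.22 - 0.2| = 0.02

0.02


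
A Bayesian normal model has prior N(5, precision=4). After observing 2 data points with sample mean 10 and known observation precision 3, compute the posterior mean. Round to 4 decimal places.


Posterior mean = (prior_precision * prior_mean + n * data_precision * data_mean) / (prior_precision + n * data_precision)
Numerator = 4*5 + 2*3*10 = 80
Denominator = 4 + 2*3 = 10
Posterior mean = 8.0

8.0


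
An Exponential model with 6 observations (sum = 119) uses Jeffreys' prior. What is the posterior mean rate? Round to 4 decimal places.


Posterior Gamma(6, 119)
E[lambda] = 6/119 = 0.0504

0.0504


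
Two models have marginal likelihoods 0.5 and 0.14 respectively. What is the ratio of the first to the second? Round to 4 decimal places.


Evidence ratio = 0.5 / 0.14
= 3.5714

3.5714


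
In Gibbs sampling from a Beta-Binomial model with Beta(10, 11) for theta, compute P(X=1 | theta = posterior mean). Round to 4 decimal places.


Posterior mean = alpha/(alpha+beta) = 10/21 = 0.4762
P(X=1|theta=mean) = theta = 0.4762

0.4762


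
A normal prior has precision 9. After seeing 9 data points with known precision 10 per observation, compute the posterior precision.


In the conjugate normal model, precisions add:
tau_posterior = tau_prior + n * tau_data
= 9 + 9*10 = 99

99


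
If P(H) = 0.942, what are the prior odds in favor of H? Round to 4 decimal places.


Prior odds = P(H) / (1 - P(H))
= 0.942 / 0.058
= 16.2414

16.2414


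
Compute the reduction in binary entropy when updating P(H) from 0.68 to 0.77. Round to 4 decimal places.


H_before = -p*log2(p) - (1-p)*log2(1-p) for p=0.68: 0.9044
H_after for p=0.77: 0.778
Reduction = 0.9044 - 0.778 = 0.1264

0.1264


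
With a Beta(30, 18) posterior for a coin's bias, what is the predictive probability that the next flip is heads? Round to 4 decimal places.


The predictive probability equals the posterior mean.
P(next = heads) = alpha / (alpha + beta)
= 30 / 48 = 0.625

0.625


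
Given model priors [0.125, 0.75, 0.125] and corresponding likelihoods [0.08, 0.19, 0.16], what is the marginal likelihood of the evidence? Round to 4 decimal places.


P(E) = sum_i P(M_i) P(E|M_i)
= 0.01 + 0.1425 + 0.02
= 0.1725

0.1725


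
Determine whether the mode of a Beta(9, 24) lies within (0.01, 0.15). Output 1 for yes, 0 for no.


First find the mode: (a-1)/(a+b-2) = 0.2581
Is 0.2581 in (0.01, 0.15)? 0

0


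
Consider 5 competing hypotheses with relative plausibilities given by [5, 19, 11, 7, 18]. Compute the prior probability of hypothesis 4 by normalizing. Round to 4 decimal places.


Sum of weights = 5 + 19 + 11 + 7 + 18 = 60
Normalized prior for H4 = 7 / 60
= 0.1167

0.1167


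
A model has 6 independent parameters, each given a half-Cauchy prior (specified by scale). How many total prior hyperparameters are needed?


Each half-Cauchy prior needs 1 hyperparameter (scale).
Total = 1 * 6 = 6

6


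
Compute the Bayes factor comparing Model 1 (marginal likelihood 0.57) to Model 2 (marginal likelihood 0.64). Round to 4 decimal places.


BF12 = marginal likelihood of M1 / marginal likelihood of M2
= 0.57/0.64
= 0.8906

0.8906


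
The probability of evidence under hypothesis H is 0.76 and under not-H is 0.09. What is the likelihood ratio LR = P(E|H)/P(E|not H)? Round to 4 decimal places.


LR = 0.76 / 0.09
= 8.4444

8.4444


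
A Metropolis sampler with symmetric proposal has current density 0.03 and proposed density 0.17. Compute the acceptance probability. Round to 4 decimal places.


For symmetric proposals, acceptance = min(1, pi(x*)/pi(x))
= min(1, 0.17/0.03)
= min(1, 5.6667) = 1.0

1.0


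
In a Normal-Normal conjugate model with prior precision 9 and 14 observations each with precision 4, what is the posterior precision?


Posterior precision = prior precision + n * observation precision
= 9 + 14 * 4
= 9 + 56 = 65

65


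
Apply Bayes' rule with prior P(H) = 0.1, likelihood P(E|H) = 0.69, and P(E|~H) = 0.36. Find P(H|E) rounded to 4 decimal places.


Step 1: Compute marginal P(E) = P(E|H)P(H) + P(E|~H)P(~H)
= 0.69*0.1 + 0.36*0.9 = 0.393
Step 2: P(H|E) = P(E|H)P(H)/P(E) = 0.069/0.393
= 0.1756

0.1756


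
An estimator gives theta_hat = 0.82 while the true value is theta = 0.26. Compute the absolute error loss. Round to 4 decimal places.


The absolute error loss is |theta_hat - theta|
= |0.82 - 0.26|
= 0.56

0.56


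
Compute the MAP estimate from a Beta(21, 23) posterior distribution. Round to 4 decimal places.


MAP = mode of Beta distribution
= (alpha - 1)/(alpha + beta - 2)
= (21-1)/(21+23-2)
= 20/42 = 0.4762

0.4762


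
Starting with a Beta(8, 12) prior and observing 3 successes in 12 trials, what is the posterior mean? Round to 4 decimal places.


Posterior parameters: alpha = 8 + 3 = 11
beta = 12 + 9 = 21
Posterior mean = alpha / (alpha + beta) = 11 / 32
= 0.3438

0.3438


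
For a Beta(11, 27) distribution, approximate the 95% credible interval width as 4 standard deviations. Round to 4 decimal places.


Variance of Beta(a,b) = ab / ((a+b)^2 * (a+b+1))
= 11*27 / ((38)^2 * 39)
= 0.0053
SD = sqrt(0.0053) = 0.0726
Width = 4 * SD = 0.2905

0.2905


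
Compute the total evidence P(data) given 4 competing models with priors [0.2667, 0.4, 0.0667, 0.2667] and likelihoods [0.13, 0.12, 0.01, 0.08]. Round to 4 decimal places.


Marginal likelihood = sum P(model_i) * P(data|model_i)
Model 1: 0.2667 * 0.13 = 0.0347
Model 2: 0.4 * 0.12 = 0.048
Model 3: 0.0667 * 0.01 = 0.0007
Model 4: 0.2667 * 0.08 = 0.0213
Total = 0.1047

0.1047


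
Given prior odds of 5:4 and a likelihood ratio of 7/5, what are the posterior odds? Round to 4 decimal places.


Posterior odds = prior odds * LR
Prior odds = 5/4 = 1.25
LR = 7/5 = 1.4
Posterior odds = 1.25 * 1.4 = 1.75

1.75


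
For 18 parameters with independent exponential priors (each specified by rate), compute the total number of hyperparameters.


A exponential prior has 1 hyperparameter per parameter.
Total = 18 * 1 = 18

18


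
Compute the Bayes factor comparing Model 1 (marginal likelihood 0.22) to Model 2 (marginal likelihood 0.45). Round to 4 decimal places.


BF12 = marginal likelihood of M1 / marginal likelihood of M2
= 0.22/0.45
= 0.4889

0.4889


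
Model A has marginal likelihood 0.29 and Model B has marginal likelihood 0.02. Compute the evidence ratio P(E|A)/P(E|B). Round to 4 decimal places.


Evidence ratio = P(E|A) / P(E|B)
= 0.29 / 0.02
= 14.5

14.5


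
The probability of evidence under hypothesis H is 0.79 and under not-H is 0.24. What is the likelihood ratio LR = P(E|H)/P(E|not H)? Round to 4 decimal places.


LR = 0.79 / 0.24
= 3.2917

3.2917


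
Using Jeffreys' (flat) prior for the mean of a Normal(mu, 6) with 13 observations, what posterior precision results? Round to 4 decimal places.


Flat prior means prior precision is 0.
Posterior precision = n / sigma^2 = 13/6 = 2.1667

2.1667


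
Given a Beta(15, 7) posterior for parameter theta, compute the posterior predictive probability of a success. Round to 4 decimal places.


For a Beta-Bernoulli model, the predictive probability is the mean:
P(success) = 15/(15+7) = 15/22 = 0.6818

0.6818


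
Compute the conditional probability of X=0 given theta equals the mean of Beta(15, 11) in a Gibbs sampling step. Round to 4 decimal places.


Mean of Beta(15, 11) = 0.5769
P(X=0 | theta=0.5769) = 0.4231

0.4231


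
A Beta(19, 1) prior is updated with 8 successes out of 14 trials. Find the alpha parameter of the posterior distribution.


In the Beta-Binomial conjugate update:
alpha_post = alpha_prior + successes
= 19 + 8
= 27

27


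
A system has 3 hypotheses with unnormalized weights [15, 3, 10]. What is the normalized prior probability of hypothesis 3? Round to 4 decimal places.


The normalized prior is the weight divided by the total.
Total weight = 28
P(H3) = 10 / 28 = 0.3571

0.3571


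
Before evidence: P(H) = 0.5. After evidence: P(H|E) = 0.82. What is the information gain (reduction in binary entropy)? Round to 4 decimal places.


Prior entropy = 1.0
Posterior entropy = 0.6801
Information gain = 1.0 - 0.6801 = 0.3199

0.3199


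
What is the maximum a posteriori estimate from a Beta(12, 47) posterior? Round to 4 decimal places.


The MAP estimate equals the mode of the distribution.
Mode of Beta(a,b) = (a-1)/(a+b-2)
= 11/57
= 0.193

0.193


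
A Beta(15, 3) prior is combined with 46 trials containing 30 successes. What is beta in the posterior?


In conjugate updating:
beta_posterior = beta_prior + (n - k)
= 3 + (46 - 30)
= 3 + 16 = 19

19


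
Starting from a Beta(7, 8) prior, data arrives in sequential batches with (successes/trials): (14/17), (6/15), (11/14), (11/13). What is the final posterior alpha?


In sequential Bayesian updating, we sum all successes.
Total successes = 42
Final alpha = 7 + 42 = 49

49


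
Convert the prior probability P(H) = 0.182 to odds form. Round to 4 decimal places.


P(not H) = 1 - 0.182 = 0.818
Odds = 0.182 / 0.818 = 0.2225

0.2225


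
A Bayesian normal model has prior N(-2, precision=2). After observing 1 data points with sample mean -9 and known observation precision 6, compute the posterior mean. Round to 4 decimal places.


Posterior mean = (prior_precision * prior_mean + n * data_precision * data_mean) / (prior_precision + n * data_precision)
Numerator = 2*-2 + 1*6*-9 = -58
Denominator = 2 + 1*6 = 8
Posterior mean = -7.25

-7.25


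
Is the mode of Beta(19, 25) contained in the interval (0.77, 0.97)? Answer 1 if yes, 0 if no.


Mode = (a-1)/(a+b-2) = 18/42 = 0.4286
Interval: (0.77, 0.97)
Contains mode? 0

0


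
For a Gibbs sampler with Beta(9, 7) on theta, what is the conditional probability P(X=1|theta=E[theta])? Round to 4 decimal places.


E[theta] = 9/(9+7) = 0.5625
P(X=1|theta) = theta = 0.5625

0.5625


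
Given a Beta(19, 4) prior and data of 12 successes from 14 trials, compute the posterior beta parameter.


Number of failures = 14 - 12 = 2
Posterior beta = 4 + 2 = 6

6


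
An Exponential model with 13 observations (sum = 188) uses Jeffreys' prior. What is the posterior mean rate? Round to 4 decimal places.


Posterior Gamma(13, 188)
E[lambda] = 13/188 = 0.0691

0.0691


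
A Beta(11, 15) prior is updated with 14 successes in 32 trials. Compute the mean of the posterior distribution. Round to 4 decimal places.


After update: Beta(25, 33)
Mean = 25 / (25 + 33) = 25 / 58
= 0.431

0.431


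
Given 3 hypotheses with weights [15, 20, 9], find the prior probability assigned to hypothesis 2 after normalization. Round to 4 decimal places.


To normalize, divide each weight by the sum of all weights.
Sum = 44
Prior(H2) = 20/44 = 0.4545

0.4545


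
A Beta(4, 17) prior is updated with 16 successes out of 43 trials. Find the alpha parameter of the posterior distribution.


In the Beta-Binomial conjugate update:
alpha_post = alpha_prior + successes
= 4 + 16
= 20

20


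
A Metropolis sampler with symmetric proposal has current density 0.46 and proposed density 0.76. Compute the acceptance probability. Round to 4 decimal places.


For symmetric proposals, acceptance = min(1, pi(x*)/pi(x))
= min(1, 0.76/0.46)
= min(1, 1.6522) = 1.0

1.0


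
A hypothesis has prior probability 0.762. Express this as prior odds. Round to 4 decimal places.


Odds = P(H) / P(not H) = 0.762 / 0.238
= 3.2017

3.2017


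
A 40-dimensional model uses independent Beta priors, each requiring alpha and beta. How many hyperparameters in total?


Per parameter: 2 (alpha and beta).
Total = 40 * 2 = 80

80


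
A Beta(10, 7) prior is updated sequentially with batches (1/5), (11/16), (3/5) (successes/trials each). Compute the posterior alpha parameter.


Sequential conjugate updating is equivalent to a single batch update.
Total successes across all batches = 15
alpha_posterior = alpha_prior + total_successes = 10 + 15
= 25

25


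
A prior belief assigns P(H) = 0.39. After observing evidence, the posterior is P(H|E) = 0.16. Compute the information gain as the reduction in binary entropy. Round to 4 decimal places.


H(prior) = -0.39*log2(0.39) - 0.61*log2(0.61)
= 0.9648
H(post) = -0.16*log2(0.16) - 0.84*log2(0.84)
= 0.6343
IG = 0.9648 - 0.6343 = 0.3305

0.3305


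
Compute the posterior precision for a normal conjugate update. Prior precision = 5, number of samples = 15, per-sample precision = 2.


tau_post = tau_0 + n * tau
= 5 + 15 * 2 = 35

35


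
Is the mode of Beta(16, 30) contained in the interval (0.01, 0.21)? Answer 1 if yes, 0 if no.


Mode = (a-1)/(a+b-2) = 15/44 = 0.3409
Interval: (0.01, 0.21)
Contains mode? 0

0


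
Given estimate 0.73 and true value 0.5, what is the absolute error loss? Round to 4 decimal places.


Absolute error = |estimate - true|
= |0.23| = 0.23

0.23


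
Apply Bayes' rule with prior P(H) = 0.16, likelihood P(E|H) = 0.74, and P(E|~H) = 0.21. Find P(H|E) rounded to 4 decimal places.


Step 1: Compute marginal P(E) = P(E|H)P(H) + P(E|~H)P(~H)
= 0.74*0.16 + 0.21*0.84 = 0.2948
Step 2: P(H|E) = P(E|H)P(H)/P(E) = 0.1184/0.2948
= 0.4016

0.4016


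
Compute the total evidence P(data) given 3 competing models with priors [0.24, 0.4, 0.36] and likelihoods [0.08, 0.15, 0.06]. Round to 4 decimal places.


Marginal likelihood = sum P(model_i) * P(data|model_i)
Model 1: 0.24 * 0.08 = 0.0192
Model 2: 0.4 * 0.15 = 0.06
Model 3: 0.36 * 0.06 = 0.0216
Total = 0.1008

0.1008


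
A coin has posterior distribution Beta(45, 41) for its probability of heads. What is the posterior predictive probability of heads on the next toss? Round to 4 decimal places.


Posterior predictive = E[theta] = alpha/(alpha+beta)
= 45/86
= 0.5233

0.5233


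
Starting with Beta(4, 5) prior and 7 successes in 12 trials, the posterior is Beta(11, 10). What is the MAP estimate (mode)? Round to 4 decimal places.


The mode of Beta(a, b) when a > 1 and b > 1 is (a-1)/(a+b-2)
= (11 - 1) / (11 + 10 - 2)
= 10 / 19
= 0.5263

0.5263


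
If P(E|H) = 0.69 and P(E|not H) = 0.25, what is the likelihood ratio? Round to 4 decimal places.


Likelihood ratio = P(E|H) / P(E|not H)
= 0.69 / 0.25
= 2.76

2.76


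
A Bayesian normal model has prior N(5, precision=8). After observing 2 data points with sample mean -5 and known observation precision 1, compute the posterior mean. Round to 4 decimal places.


Posterior mean = (prior_precision * prior_mean + n * data_precision * data_mean) / (prior_precision + n * data_precision)
Numerator = 8*5 + 2*1*-5 = 30
Denominator = 8 + 2*1 = 10
Posterior mean = 3.0

3.0


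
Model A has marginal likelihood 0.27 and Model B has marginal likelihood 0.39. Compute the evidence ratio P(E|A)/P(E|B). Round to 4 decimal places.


Evidence ratio = P(E|A) / P(E|B)
= 0.27 / 0.39
= 0.6923

0.6923


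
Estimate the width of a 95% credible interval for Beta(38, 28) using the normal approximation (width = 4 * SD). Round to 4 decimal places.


For Beta(a,b): Var = ab/((a+b)^2(a+b+1))
Var = 0.0036, SD = 0.0604
Approximate 95% CI width = 4 * 0.0604 = 0.2415

0.2415


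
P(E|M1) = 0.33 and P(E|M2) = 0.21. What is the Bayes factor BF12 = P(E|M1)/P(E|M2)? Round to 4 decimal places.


Bayes factor BF12 = P(E|M1) / P(E|M2)
= 0.33 / 0.21
= 1.5714

1.5714


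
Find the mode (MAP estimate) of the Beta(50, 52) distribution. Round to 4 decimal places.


For Beta(a,b) with a,b > 1:
Mode = (a-1)/(a+b-2) = (50-1)/(102-2)
= 49/100 = 0.49

0.49


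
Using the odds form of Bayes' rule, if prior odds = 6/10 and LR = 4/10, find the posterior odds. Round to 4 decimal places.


Bayes' rule in odds form: posterior odds = prior odds * LR
= (6 * 4) / (10 * 10)
= 24/100 = 0.24

0.24


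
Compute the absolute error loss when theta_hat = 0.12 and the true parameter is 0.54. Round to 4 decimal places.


L = |theta_hat - theta_true|
= |0.12 - 0.54| = 0.42

0.42


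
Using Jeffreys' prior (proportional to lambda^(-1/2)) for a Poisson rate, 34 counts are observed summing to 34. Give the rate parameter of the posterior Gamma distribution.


Conjugate update: Gamma(prior_shape + S, prior_rate + n).
Prior shape = 0.5, prior rate = 0.
Posterior rate = 0 + n = 34

34.0


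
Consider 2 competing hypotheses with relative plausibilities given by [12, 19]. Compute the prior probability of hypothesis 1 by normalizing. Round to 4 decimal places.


Sum of weights = 12 + 19 = 31
Normalized prior for H1 = 12 / 31
= 0.3871

0.3871


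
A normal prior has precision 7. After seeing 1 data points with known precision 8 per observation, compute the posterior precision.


In the conjugate normal model, precisions add:
tau_posterior = tau_prior + n * tau_data
= 7 + 1*8 = 15

15


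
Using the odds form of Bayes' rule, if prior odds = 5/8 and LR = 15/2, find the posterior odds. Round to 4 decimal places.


Bayes' rule in odds form: posterior odds = prior odds * LR
= (5 * 15) / (8 * 2)
= 75/16 = 4.6875

4.6875


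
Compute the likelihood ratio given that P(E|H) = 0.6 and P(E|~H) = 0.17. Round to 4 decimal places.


LR = P(E|H) / P(E|~H)
= 0.6 / 0.17 = 3.5294

3.5294


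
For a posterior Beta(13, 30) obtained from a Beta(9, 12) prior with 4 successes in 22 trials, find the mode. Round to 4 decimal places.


Mode = (alpha - 1) / (alpha + beta - 2)
= 12 / 41
= 0.2927

0.2927


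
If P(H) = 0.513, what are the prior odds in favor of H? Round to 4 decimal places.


Prior odds = P(H) / (1 - P(H))
= 0.513 / 0.487
= 1.0534

1.0534


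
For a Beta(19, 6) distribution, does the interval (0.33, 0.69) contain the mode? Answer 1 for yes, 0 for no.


Mode of Beta(a,b) = (a-1)/(a+b-2)
= (19-1)/(19+6-2) = 0.7826
Check: 0.33 <= 0.7826 <= 0.69?
Result: 0

0


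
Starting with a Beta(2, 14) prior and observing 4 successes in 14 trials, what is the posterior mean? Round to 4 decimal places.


Posterior parameters: alpha = 2 + 4 = 6
beta = 14 + 10 = 24
Posterior mean = alpha / (alpha + beta) = 6 / 30
= 0.2

0.2


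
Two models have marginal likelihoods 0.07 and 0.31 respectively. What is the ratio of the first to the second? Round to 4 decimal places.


Evidence ratio = 0.07 / 0.31
= 0.2258

0.2258


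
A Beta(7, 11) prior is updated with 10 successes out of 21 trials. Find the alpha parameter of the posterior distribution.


In the Beta-Binomial conjugate update:
alpha_post = alpha_prior + successes
= 7 + 10
= 17

17


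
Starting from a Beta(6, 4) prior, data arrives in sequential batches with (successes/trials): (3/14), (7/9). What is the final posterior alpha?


In sequential Bayesian updating, we sum all successes.
Total successes = 10
Final alpha = 6 + 10 = 16

16


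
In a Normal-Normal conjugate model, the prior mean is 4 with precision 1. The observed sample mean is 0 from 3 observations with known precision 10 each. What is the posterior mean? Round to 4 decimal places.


Posterior precision = tau0 + n*tau = 1 + 3*10 = 31
Posterior mean = (tau0*mu0 + n*tau*xbar) / posterior_precision
= (1*4 + 3*10*0) / 31
= 4 / 31 = 0.129

0.129


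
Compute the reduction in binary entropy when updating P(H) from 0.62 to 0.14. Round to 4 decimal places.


H_before = -p*log2(p) - (1-p)*log2(1-p) for p=0.62: 0.958
H_after for p=0.14: 0.5842
Reduction = 0.958 - 0.5842 = 0.3738

0.3738


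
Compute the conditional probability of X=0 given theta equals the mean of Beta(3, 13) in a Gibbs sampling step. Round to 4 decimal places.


Mean of Beta(3, 13) = 0.1875
P(X=0 | theta=0.1875) = 0.8125

0.8125


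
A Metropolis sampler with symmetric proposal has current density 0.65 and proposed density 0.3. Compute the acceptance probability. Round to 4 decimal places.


For symmetric proposals, acceptance = min(1, pi(x*)/pi(x))
= min(1, 0.3/0.65)
= min(1, 0.4615) = 0.4615

0.4615


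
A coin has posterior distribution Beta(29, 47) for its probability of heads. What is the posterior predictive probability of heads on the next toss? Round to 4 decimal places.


Posterior predictive = E[theta] = alpha/(alpha+beta)
= 29/76
= 0.3816

0.3816


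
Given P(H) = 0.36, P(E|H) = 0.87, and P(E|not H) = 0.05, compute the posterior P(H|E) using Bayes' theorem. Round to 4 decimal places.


By Bayes' theorem: P(H|E) = P(E|H)*P(H) / P(E)
P(E) = P(E|H)*P(H) + P(E|not H)*P(not H)
P(E) = 0.87*0.36 + 0.05*0.64 = 0.3452
P(H|E) = 0.87*0.36 / 0.3452 = 0.9073

0.9073


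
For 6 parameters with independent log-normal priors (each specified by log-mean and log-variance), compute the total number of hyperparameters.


A log-normal prior has 2 hyperparameters per parameter.
Total = 6 * 2 = 12

12


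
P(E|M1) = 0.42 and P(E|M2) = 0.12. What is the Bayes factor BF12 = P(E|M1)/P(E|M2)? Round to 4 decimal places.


Bayes factor BF12 = P(E|M1) / P(E|M2)
= 0.42 / 0.12
= 3.5

3.5


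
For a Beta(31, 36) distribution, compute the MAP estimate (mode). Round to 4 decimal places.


MAP = mode = (a-1)/(a+b-2)
= (31-1)/(31+36-2)
= 30/65 = 0.4615

0.4615


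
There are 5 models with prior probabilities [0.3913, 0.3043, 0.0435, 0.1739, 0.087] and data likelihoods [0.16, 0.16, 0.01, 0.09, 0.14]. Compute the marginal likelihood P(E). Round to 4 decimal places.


P(E) = sum over models of P(M_i) * P(E|M_i)
= 0.3913*0.16 + 0.3043*0.16 + 0.0435*0.01 + 0.1739*0.09 + 0.087*0.14
= 0.1396

0.1396


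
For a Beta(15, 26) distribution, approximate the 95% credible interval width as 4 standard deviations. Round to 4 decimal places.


Variance of Beta(a,b) = ab / ((a+b)^2 * (a+b+1))
= 15*26 / ((41)^2 * 42)
= 0.0055
SD = sqrt(0.0055) = 0.0743
Width = 4 * SD = 0.2973

0.2973


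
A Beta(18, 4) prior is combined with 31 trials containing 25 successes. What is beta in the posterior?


In conjugate updating:
beta_posterior = beta_prior + (n - k)
= 4 + (31 - 25)
= 4 + 6 = 10

10


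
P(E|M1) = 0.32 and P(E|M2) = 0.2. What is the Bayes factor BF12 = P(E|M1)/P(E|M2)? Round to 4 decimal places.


Bayes factor BF12 = P(E|M1) / P(E|M2)
= 0.32 / 0.2
= 1.6

1.6


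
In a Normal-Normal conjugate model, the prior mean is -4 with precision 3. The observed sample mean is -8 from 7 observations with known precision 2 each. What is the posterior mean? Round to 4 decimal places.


Posterior precision = tau0 + n*tau = 3 + 7*2 = 17
Posterior mean = (tau0*mu0 + n*tau*xbar) / posterior_precision
= (3*-4 + 7*2*-8) / 17
= -124 / 17 = -7.2941

-7.2941


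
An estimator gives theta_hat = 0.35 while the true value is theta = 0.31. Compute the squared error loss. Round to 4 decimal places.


The squared error loss is (theta_hat - theta)^2
= (0.35 - 0.31)^2
= (0.04)^2 = 0.0016

0.0016


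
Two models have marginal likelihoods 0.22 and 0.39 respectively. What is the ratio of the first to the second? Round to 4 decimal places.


Evidence ratio = 0.22 / 0.39
= 0.5641

0.5641


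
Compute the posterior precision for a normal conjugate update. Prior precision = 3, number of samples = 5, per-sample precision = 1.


tau_post = tau_0 + n * tau
= 3 + 5 * 1 = 8

8


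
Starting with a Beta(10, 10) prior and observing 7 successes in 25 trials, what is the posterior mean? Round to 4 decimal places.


Posterior parameters: alpha = 10 + 7 = 17
beta = 10 + 18 = 28
Posterior mean = alpha / (alpha + beta) = 17 / 45
= 0.3778

0.3778


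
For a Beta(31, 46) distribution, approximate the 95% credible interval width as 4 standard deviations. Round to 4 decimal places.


Variance of Beta(a,b) = ab / ((a+b)^2 * (a+b+1))
= 31*46 / ((77)^2 * 78)
= 0.0031
SD = sqrt(0.0031) = 0.0555
Width = 4 * SD = 0.2221

0.2221


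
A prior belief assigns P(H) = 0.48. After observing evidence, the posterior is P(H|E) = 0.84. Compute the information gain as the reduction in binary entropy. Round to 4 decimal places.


H(prior) = -0.48*log2(0.48) - 0.52*log2(0.52)
= 0.9988
H(post) = -0.84*log2(0.84) - 0.16*log2(0.16)
= 0.6343
IG = 0.9988 - 0.6343 = 0.3645

0.3645


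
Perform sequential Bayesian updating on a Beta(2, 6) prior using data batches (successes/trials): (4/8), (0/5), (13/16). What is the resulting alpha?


Accumulate successes: 17
Posterior alpha = prior alpha + sum of successes
= 2 + 17 = 19

19


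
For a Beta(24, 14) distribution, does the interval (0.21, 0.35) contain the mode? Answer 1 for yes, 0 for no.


Mode of Beta(a,b) = (a-1)/(a+b-2)
= (24-1)/(24+14-2) = 0.6389
Check: 0.21 <= 0.6389 <= 0.35?
Result: 0

0


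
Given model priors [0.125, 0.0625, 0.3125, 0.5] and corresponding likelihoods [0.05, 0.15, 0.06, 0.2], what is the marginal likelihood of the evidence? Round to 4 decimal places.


P(E) = sum_i P(M_i) P(E|M_i)
= 0.0063 + 0.0094 + 0.0187 + 0.1
= 0.1344

0.1344


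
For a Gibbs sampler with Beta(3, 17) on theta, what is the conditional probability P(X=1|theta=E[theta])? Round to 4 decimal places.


E[theta] = 3/(3+17) = 0.15
P(X=1|theta) = theta = 0.15

0.15


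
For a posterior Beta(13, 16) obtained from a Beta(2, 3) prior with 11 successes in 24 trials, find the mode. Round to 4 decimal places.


Mode = (alpha - 1) / (alpha + beta - 2)
= 12 / 27
= 0.4444

0.4444


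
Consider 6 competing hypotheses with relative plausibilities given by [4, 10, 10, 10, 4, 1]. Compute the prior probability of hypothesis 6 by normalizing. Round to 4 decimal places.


Sum of weights = 4 + 10 + 10 + 10 + 4 + 1 = 39
Normalized prior for H6 = 1 / 39
= 0.0256

0.0256


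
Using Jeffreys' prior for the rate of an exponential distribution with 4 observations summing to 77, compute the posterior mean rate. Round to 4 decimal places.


Jeffreys' prior leads to posterior Gamma(4, 77).
Mean = 4/77 = 0.0519

0.0519


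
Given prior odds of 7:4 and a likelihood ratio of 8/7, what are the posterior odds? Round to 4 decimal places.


Posterior odds = prior odds * LR
Prior odds = 7/4 = 1.75
LR = 8/7 = 1.1429
Posterior odds = 1.75 * 1.1429 = 2.0

2.0


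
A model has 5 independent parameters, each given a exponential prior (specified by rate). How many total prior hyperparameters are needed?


Each exponential prior needs 1 hyperparameter (rate).
Total = 1 * 5 = 5

5


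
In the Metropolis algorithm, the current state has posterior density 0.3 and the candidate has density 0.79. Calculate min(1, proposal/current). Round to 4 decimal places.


Ratio = 0.79/0.3 = 2.6333
Acceptance probability = min(1, 2.6333)
= 1.0

1.0


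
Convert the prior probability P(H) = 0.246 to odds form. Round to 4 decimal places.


P(not H) = 1 - 0.246 = 0.754
Odds = 0.246 / 0.754 = 0.3263

0.3263


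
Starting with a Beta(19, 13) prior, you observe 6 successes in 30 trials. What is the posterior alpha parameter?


For a Beta-Binomial conjugate model:
Posterior alpha = prior alpha + number of successes
= 19 + 6 = 25

25


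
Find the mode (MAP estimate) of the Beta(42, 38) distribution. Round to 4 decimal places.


For Beta(a,b) with a,b > 1:
Mode = (a-1)/(a+b-2) = (42-1)/(80-2)
= 41/78 = 0.5256

0.5256


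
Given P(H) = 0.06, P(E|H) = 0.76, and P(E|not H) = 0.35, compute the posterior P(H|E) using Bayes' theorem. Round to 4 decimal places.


By Bayes' theorem: P(H|E) = P(E|H)*P(H) / P(E)
P(E) = P(E|H)*P(H) + P(E|not H)*P(not H)
P(E) = 0.76*0.06 + 0.35*0.94 = 0.3746
P(H|E) = 0.76*0.06 / 0.3746 = 0.1217

0.1217


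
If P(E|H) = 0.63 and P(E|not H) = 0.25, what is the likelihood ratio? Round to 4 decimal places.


Likelihood ratio = P(E|H) / P(E|not H)
= 0.63 / 0.25
= 2.52

2.52


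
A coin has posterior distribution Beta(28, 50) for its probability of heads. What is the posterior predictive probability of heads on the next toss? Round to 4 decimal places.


Posterior predictive = E[theta] = alpha/(alpha+beta)
= 28/78
= 0.359

0.359


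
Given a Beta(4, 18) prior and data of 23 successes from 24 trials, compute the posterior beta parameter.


Number of failures = 24 - 23 = 1
Posterior beta = 18 + 1 = 19

19


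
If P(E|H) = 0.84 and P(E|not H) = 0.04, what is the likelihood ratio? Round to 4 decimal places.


Likelihood ratio = P(E|H) / P(E|not H)
= 0.84 / 0.04
= 21.0

21.0


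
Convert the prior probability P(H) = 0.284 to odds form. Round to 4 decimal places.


P(not H) = 1 - 0.284 = 0.716
Odds = 0.284 / 0.716 = 0.3966

0.3966


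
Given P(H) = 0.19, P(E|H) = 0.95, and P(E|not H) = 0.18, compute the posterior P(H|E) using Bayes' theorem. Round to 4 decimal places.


By Bayes' theorem: P(H|E) = P(E|H)*P(H) / P(E)
P(E) = P(E|H)*P(H) + P(E|not H)*P(not H)
P(E) = 0.95*0.19 + 0.18*0.81 = 0.3263
P(H|E) = 0.95*0.19 / 0.3263 = 0.5532

0.5532


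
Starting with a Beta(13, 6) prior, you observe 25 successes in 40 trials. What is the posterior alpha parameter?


For a Beta-Binomial conjugate model:
Posterior alpha = prior alpha + number of successes
= 13 + 25 = 38

38
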